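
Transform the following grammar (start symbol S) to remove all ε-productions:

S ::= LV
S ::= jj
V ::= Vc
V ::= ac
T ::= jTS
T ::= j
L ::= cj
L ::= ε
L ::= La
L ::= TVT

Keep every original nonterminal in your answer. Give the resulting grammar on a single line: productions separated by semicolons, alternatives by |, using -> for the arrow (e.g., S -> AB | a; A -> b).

S -> V | LV | jj; L -> a | La | cj | TVT; T -> j | jTS; V -> Vc | ac

Nullable set: {L}.
S -> LV: L nullable, giving LV | V.
Drop L -> ε.
L -> La: L nullable, giving La | a.
Unchanged (no nullable symbols): S -> jj; L -> TVT; L -> cj; T -> j; T -> jTS; V -> Vc; V -> ac.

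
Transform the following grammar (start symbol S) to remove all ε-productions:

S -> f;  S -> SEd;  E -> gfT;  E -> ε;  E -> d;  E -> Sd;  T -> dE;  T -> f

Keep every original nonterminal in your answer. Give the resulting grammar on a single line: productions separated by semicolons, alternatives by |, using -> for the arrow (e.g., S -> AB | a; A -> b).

S -> f | Sd | SEd; E -> d | Sd | gfT; T -> d | f | dE

Nullable set: {E}.
S -> SEd: E nullable, giving SEd | Sd.
Drop E -> ε.
T -> dE: E nullable, giving d | dE.
Unchanged (no nullable symbols): S -> f; E -> Sd; E -> d; E -> gfT; T -> f.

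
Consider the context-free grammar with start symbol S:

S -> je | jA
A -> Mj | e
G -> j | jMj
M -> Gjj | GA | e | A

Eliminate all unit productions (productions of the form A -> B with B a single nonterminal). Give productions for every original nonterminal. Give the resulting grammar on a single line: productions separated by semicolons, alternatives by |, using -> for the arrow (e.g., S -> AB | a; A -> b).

S -> jA | je; A -> e | Mj; G -> j | jMj; M -> e | GA | Mj | Gjj

Unit productions: M->A.
Unit pairs (A ⇒* B via units): (M,A).
S: inherits non-unit rules of {S} → jA | je.
A: inherits non-unit rules of {A} → Mj | e.
G: inherits non-unit rules of {G} → j | jMj.
M: inherits non-unit rules of {A, M} → GA | Gjj | Mj | e.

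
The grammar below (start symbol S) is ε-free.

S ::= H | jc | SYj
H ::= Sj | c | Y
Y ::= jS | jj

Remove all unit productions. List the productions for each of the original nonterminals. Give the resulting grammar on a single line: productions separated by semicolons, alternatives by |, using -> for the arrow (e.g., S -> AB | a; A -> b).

Unit productions: H->Y, S->H.
Unit pairs (A ⇒* B via units): (H,Y), (S,H), (S,Y).
S: inherits non-unit rules of {H, S, Y} → SYj | Sj | c | jS | jc | jj.
H: inherits non-unit rules of {H, Y} → Sj | c | jS | jj.
Y: inherits non-unit rules of {Y} → jS | jj.

S -> c | Sj | jS | jc | jj | SYj; H -> c | Sj | jS | jj; Y -> jS | jj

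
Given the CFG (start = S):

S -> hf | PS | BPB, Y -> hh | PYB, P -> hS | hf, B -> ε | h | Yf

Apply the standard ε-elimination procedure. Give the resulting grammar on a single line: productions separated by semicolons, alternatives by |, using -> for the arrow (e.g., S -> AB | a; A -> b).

Nullable set: {B}.
S -> BPB: B, B nullable, giving BP | BPB | P | PB.
Drop B -> ε.
Y -> PYB: B nullable, giving PY | PYB.
Unchanged (no nullable symbols): S -> PS; S -> hf; B -> Yf; B -> h; P -> hS; P -> hf; Y -> hh.

S -> P | BP | PB | PS | hf | BPB; B -> h | Yf; P -> hS | hf; Y -> PY | hh | PYB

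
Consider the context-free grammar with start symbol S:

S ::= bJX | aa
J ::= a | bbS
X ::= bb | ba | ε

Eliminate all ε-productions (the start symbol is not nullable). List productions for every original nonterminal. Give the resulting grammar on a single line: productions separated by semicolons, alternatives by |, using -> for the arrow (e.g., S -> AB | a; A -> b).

S -> aa | bJ | bJX; J -> a | bbS; X -> ba | bb

Nullable set: {X}.
S -> bJX: X nullable, giving bJ | bJX.
Drop X -> ε.
Unchanged (no nullable symbols): S -> aa; J -> a; J -> bbS; X -> ba; X -> bb.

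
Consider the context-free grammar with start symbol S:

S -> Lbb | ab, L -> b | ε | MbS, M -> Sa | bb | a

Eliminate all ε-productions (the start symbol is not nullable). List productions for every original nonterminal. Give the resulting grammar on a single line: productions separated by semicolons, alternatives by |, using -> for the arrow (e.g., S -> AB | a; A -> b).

Nullable set: {L}.
S -> Lbb: L nullable, giving Lbb | bb.
Drop L -> ε.
Unchanged (no nullable symbols): S -> ab; L -> MbS; L -> b; M -> Sa; M -> a; M -> bb.

S -> ab | bb | Lbb; L -> b | MbS; M -> a | Sa | bb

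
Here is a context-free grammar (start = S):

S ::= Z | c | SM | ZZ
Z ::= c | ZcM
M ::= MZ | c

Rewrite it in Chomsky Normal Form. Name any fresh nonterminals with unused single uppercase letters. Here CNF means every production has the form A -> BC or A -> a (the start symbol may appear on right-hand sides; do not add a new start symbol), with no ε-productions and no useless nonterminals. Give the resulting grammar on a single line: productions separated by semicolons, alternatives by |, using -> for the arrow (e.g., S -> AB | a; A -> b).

S -> c | SM | ZB | ZZ; A -> c; B -> AM; C -> AM; M -> c | MZ; Z -> c | ZC

No ε-productions.
After unit-elimination: S -> c | SM | ZZ | ZcM; M -> c | MZ; Z -> c | ZcM.
TERM: introduce A -> c and substitute in every rule of length ≥2.
BIN: S -> ZAM becomes S -> ZB, B -> AM; Z -> ZAM becomes Z -> ZC, C -> AM.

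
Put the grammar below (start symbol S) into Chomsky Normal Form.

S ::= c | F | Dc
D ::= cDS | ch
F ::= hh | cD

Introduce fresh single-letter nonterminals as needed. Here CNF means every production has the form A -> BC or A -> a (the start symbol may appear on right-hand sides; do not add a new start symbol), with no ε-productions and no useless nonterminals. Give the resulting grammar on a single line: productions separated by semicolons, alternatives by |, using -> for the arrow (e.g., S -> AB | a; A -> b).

No ε-productions.
After unit-elimination: S -> c | Dc | cD | hh; D -> ch | cDS; F -> cD | hh.
TERM: introduce A -> c, B -> h and substitute in every rule of length ≥2.
BIN: D -> ADS becomes D -> AC, C -> DS.
Drop unreachable/unproductive: F.

S -> c | AD | BB | DA; A -> c; B -> h; C -> DS; D -> AB | AC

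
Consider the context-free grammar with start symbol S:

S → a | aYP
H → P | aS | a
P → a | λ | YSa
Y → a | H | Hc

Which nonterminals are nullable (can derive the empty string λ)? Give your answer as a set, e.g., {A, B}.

Directly nullable (have an ε-rule): {P}.
H is nullable via H -> P (every symbol on the right is already known nullable).
Y is nullable via Y -> H (every symbol on the right is already known nullable).
Not nullable: S — each has a terminal in every rule's right-hand side or depends on a non-nullable symbol.

{H, P, Y}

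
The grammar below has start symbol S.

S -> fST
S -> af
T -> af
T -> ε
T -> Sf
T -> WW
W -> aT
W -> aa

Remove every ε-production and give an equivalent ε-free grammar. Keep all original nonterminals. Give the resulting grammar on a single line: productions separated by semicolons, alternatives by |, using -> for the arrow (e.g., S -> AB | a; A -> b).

Nullable set: {T}.
S -> fST: T nullable, giving fS | fST.
Drop T -> ε.
W -> aT: T nullable, giving a | aT.
Unchanged (no nullable symbols): S -> af; T -> Sf; T -> WW; T -> af; W -> aa.

S -> af | fS | fST; T -> Sf | WW | af; W -> a | aT | aa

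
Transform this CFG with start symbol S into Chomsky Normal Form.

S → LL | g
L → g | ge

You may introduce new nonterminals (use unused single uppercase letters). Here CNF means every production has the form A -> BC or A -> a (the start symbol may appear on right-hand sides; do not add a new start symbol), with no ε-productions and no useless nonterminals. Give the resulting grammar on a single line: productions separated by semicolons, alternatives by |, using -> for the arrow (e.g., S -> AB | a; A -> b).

S -> g | LL; A -> g; B -> e; L -> g | AB

No ε-productions.
No unit productions to eliminate.
TERM: introduce B -> e, A -> g and substitute in every rule of length ≥2.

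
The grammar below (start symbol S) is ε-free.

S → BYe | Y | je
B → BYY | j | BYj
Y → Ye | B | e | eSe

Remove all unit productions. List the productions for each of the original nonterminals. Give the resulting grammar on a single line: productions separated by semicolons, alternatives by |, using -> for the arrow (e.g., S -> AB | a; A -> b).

Unit productions: S->Y, Y->B.
Unit pairs (A ⇒* B via units): (S,B), (S,Y), (Y,B).
S: inherits non-unit rules of {B, S, Y} → BYY | BYe | BYj | Ye | e | eSe | j | je.
B: inherits non-unit rules of {B} → BYY | BYj | j.
Y: inherits non-unit rules of {B, Y} → BYY | BYj | Ye | e | eSe | j.

S -> e | j | Ye | je | BYY | BYe | BYj | eSe; B -> j | BYY | BYj; Y -> e | j | Ye | BYY | BYj | eSe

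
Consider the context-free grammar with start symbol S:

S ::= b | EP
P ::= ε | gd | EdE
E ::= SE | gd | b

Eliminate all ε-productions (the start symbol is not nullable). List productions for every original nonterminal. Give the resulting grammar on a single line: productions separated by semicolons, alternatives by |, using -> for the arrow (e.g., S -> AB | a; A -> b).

S -> E | b | EP; E -> b | SE | gd; P -> gd | EdE

Nullable set: {P}.
S -> EP: P nullable, giving E | EP.
Drop P -> ε.
Unchanged (no nullable symbols): S -> b; E -> SE; E -> b; E -> gd; P -> EdE; P -> gd.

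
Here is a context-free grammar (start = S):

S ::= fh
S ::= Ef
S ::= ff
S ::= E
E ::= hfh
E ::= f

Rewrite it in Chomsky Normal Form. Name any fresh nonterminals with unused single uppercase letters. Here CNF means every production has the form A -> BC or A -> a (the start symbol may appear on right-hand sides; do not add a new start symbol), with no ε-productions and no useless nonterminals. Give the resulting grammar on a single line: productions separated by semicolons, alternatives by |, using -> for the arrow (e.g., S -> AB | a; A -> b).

No ε-productions.
After unit-elimination: S -> f | Ef | ff | fh | hfh; E -> f | hfh.
TERM: introduce B -> f, A -> h and substitute in every rule of length ≥2.
BIN: E -> ABA becomes E -> AC, C -> BA; S -> ABA becomes S -> AD, D -> BA.

S -> f | AD | BA | BB | EB; A -> h; B -> f; C -> BA; D -> BA; E -> f | AC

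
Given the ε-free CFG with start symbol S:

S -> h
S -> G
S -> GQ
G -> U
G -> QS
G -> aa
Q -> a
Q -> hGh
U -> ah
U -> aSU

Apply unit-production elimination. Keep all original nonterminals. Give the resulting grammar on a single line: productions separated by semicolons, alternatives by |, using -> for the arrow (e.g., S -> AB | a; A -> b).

Unit productions: G->U, S->G.
Unit pairs (A ⇒* B via units): (G,U), (S,G), (S,U).
S: inherits non-unit rules of {G, S, U} → GQ | QS | aSU | aa | ah | h.
G: inherits non-unit rules of {G, U} → QS | aSU | aa | ah.
Q: inherits non-unit rules of {Q} → a | hGh.
U: inherits non-unit rules of {U} → aSU | ah.

S -> h | GQ | QS | aa | ah | aSU; G -> QS | aa | ah | aSU; Q -> a | hGh; U -> ah | aSU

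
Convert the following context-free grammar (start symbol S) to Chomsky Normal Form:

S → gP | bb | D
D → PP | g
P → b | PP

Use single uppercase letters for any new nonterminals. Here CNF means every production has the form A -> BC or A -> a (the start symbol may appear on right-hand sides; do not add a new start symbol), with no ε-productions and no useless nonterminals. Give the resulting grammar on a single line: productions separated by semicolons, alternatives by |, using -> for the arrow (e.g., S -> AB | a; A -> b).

S -> g | AA | BP | PP; A -> b; B -> g; P -> b | PP

No ε-productions.
After unit-elimination: S -> g | PP | bb | gP; D -> g | PP; P -> b | PP.
TERM: introduce A -> b, B -> g and substitute in every rule of length ≥2.
Drop unreachable/unproductive: D.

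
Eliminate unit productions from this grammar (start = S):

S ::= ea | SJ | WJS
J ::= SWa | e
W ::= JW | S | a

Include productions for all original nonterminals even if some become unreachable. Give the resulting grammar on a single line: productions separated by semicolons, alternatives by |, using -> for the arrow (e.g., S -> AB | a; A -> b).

Unit productions: W->S.
Unit pairs (A ⇒* B via units): (W,S).
S: inherits non-unit rules of {S} → SJ | WJS | ea.
J: inherits non-unit rules of {J} → SWa | e.
W: inherits non-unit rules of {S, W} → JW | SJ | WJS | a | ea.

S -> SJ | ea | WJS; J -> e | SWa; W -> a | JW | SJ | ea | WJS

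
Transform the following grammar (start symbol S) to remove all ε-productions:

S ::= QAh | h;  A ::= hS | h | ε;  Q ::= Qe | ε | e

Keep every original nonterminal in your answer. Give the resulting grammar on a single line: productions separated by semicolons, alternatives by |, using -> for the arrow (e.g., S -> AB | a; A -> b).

Nullable set: {A, Q}.
S -> QAh: Q, A nullable, giving Ah | QAh | Qh | h.
Drop A -> ε.
Drop Q -> ε.
Q -> Qe: Q nullable, giving Qe | e.
Unchanged (no nullable symbols): S -> h; A -> h; A -> hS; Q -> e.

S -> h | Ah | Qh | QAh; A -> h | hS; Q -> e | Qe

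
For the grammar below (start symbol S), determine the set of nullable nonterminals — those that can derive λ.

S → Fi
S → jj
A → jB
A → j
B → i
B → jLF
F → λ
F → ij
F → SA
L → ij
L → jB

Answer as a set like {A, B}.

{F}

Directly nullable (have an ε-rule): {F}.
Not nullable: A, B, L, S — each has a terminal in every rule's right-hand side or depends on a non-nullable symbol.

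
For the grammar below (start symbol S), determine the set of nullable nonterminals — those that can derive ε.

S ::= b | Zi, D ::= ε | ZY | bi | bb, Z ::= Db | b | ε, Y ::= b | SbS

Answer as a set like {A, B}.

{D, Z}

Directly nullable (have an ε-rule): {D, Z}.
Not nullable: S, Y — each has a terminal in every rule's right-hand side or depends on a non-nullable symbol.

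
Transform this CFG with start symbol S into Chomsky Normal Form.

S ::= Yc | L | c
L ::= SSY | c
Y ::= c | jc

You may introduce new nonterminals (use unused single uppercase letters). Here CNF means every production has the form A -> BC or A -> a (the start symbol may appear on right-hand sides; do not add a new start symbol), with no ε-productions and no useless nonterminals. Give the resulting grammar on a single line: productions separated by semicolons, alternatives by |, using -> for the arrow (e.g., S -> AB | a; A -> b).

S -> c | SD | YA; A -> c; B -> j; D -> SY; Y -> c | BA

No ε-productions.
After unit-elimination: S -> c | Yc | SSY; L -> c | SSY; Y -> c | jc.
TERM: introduce A -> c, B -> j and substitute in every rule of length ≥2.
BIN: L -> SSY becomes L -> SC, C -> SY; S -> SSY becomes S -> SD, D -> SY.
Drop unreachable/unproductive: L.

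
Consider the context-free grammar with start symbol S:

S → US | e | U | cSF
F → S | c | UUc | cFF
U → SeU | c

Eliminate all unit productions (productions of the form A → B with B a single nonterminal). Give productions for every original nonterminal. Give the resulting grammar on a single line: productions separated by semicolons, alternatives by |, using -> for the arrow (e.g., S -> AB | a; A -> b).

Unit productions: F->S, S->U.
Unit pairs (A ⇒* B via units): (F,S), (F,U), (S,U).
S: inherits non-unit rules of {S, U} → SeU | US | c | cSF | e.
F: inherits non-unit rules of {F, S, U} → SeU | US | UUc | c | cFF | cSF | e.
U: inherits non-unit rules of {U} → SeU | c.

S -> c | e | US | SeU | cSF; F -> c | e | US | SeU | UUc | cFF | cSF; U -> c | SeU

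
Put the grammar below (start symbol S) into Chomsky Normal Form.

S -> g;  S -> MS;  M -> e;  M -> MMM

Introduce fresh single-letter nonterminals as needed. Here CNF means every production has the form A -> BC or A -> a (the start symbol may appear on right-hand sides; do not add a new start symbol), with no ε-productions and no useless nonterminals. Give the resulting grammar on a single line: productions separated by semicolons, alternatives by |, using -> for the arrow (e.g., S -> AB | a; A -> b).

No ε-productions.
No unit productions to eliminate.
BIN: M -> MMM becomes M -> MA, A -> MM.

S -> g | MS; A -> MM; M -> e | MA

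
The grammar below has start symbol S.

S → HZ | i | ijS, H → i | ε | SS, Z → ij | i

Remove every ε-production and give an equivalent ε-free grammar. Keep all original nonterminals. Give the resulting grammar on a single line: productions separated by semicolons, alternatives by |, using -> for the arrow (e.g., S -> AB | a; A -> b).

S -> Z | i | HZ | ijS; H -> i | SS; Z -> i | ij

Nullable set: {H}.
S -> HZ: H nullable, giving HZ | Z.
Drop H -> ε.
Unchanged (no nullable symbols): S -> i; S -> ijS; H -> SS; H -> i; Z -> i; Z -> ij.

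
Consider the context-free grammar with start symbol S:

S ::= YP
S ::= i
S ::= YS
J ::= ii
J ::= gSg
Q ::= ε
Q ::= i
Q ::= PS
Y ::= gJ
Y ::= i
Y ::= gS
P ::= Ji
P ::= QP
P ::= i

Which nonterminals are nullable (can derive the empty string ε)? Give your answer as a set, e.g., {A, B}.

{Q}

Directly nullable (have an ε-rule): {Q}.
Not nullable: J, P, S, Y — each has a terminal in every rule's right-hand side or depends on a non-nullable symbol.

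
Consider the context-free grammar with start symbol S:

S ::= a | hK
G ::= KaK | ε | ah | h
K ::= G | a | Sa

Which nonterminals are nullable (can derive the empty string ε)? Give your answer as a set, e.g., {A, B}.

{G, K}

Directly nullable (have an ε-rule): {G}.
K is nullable via K -> G (every symbol on the right is already known nullable).
Not nullable: S — each has a terminal in every rule's right-hand side or depends on a non-nullable symbol.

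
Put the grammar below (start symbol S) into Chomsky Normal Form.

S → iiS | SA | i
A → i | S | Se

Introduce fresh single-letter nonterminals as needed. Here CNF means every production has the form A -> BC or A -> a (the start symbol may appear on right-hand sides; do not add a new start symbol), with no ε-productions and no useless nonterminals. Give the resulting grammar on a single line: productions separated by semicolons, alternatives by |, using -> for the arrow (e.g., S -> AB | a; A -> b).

No ε-productions.
After unit-elimination: S -> i | SA | iiS; A -> i | SA | Se | iiS.
TERM: introduce B -> e, C -> i and substitute in every rule of length ≥2.
BIN: A -> CCS becomes A -> CD, D -> CS; S -> CCS becomes S -> CE, E -> CS.

S -> i | CE | SA; A -> i | CD | SA | SB; B -> e; C -> i; D -> CS; E -> CS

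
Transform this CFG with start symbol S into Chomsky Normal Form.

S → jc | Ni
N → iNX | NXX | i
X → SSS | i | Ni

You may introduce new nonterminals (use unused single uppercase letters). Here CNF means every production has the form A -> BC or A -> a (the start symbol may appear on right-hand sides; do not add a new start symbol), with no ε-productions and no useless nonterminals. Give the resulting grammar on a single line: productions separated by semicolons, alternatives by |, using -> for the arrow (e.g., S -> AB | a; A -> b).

S -> BC | NA; A -> i; B -> j; C -> c; D -> NX; E -> XX; F -> SS; N -> i | AD | NE; X -> i | NA | SF

No ε-productions.
No unit productions to eliminate.
TERM: introduce C -> c, A -> i, B -> j and substitute in every rule of length ≥2.
BIN: N -> ANX becomes N -> AD, D -> NX; N -> NXX becomes N -> NE, E -> XX; X -> SSS becomes X -> SF, F -> SS.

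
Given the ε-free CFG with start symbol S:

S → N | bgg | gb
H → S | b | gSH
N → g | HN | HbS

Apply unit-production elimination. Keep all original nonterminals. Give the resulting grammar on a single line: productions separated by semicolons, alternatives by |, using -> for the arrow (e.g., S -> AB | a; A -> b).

Unit productions: H->S, S->N.
Unit pairs (A ⇒* B via units): (H,N), (H,S), (S,N).
S: inherits non-unit rules of {N, S} → HN | HbS | bgg | g | gb.
H: inherits non-unit rules of {H, N, S} → HN | HbS | b | bgg | g | gSH | gb.
N: inherits non-unit rules of {N} → HN | HbS | g.

S -> g | HN | gb | HbS | bgg; H -> b | g | HN | gb | HbS | bgg | gSH; N -> g | HN | HbS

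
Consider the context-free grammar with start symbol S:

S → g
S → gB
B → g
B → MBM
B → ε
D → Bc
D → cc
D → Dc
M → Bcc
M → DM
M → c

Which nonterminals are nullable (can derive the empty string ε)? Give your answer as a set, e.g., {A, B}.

Directly nullable (have an ε-rule): {B}.
Not nullable: D, M, S — each has a terminal in every rule's right-hand side or depends on a non-nullable symbol.

{B}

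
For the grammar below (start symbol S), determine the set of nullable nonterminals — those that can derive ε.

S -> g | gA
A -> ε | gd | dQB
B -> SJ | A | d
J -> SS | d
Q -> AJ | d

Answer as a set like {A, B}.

Directly nullable (have an ε-rule): {A}.
B is nullable via B -> A (every symbol on the right is already known nullable).
Not nullable: J, Q, S — each has a terminal in every rule's right-hand side or depends on a non-nullable symbol.

{A, B}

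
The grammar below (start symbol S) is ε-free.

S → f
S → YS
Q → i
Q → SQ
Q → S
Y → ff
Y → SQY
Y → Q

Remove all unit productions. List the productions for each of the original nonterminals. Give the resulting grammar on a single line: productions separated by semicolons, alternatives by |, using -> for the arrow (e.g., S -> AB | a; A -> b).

Unit productions: Q->S, Y->Q.
Unit pairs (A ⇒* B via units): (Q,S), (Y,Q), (Y,S).
S: inherits non-unit rules of {S} → YS | f.
Q: inherits non-unit rules of {Q, S} → SQ | YS | f | i.
Y: inherits non-unit rules of {Q, S, Y} → SQ | SQY | YS | f | ff | i.

S -> f | YS; Q -> f | i | SQ | YS; Y -> f | i | SQ | YS | ff | SQY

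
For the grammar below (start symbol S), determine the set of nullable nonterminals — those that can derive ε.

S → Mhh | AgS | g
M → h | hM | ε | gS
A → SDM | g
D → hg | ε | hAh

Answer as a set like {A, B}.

{D, M}

Directly nullable (have an ε-rule): {D, M}.
Not nullable: A, S — each has a terminal in every rule's right-hand side or depends on a non-nullable symbol.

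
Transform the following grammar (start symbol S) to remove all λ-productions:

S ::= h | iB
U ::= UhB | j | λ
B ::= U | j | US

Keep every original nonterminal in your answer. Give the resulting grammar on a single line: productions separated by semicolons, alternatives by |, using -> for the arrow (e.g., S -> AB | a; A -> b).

Nullable set: {B, U}.
S -> iB: B nullable, giving i | iB.
B -> U: U nullable, giving U.
B -> US: U nullable, giving S | US.
Drop U -> λ.
U -> UhB: U, B nullable, giving Uh | UhB | h | hB.
Unchanged (no nullable symbols): S -> h; B -> j; U -> j.

S -> h | i | iB; B -> S | U | j | US; U -> h | j | Uh | hB | UhB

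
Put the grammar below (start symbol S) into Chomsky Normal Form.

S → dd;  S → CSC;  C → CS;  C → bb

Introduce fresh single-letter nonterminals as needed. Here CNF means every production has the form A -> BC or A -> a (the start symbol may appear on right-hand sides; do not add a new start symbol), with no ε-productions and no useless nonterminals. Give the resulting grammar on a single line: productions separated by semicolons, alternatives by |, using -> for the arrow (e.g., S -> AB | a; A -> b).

No ε-productions.
No unit productions to eliminate.
TERM: introduce A -> b, B -> d and substitute in every rule of length ≥2.
BIN: S -> CSC becomes S -> CD, D -> SC.

S -> BB | CD; A -> b; B -> d; C -> AA | CS; D -> SC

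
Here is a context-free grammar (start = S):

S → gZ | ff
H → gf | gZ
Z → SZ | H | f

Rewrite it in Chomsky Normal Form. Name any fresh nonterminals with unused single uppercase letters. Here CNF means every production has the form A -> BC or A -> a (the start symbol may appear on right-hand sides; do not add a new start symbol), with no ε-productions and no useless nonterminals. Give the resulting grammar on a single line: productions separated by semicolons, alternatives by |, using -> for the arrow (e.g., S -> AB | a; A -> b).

S -> AZ | BB; A -> g; B -> f; Z -> f | AB | AZ | SZ

No ε-productions.
After unit-elimination: S -> ff | gZ; H -> gZ | gf; Z -> f | SZ | gZ | gf.
TERM: introduce B -> f, A -> g and substitute in every rule of length ≥2.
Drop unreachable/unproductive: H.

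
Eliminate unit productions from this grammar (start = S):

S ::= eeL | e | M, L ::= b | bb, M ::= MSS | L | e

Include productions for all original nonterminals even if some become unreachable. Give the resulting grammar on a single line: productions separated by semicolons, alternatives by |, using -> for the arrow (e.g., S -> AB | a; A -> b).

S -> b | e | bb | MSS | eeL; L -> b | bb; M -> b | e | bb | MSS

Unit productions: M->L, S->M.
Unit pairs (A ⇒* B via units): (M,L), (S,L), (S,M).
S: inherits non-unit rules of {L, M, S} → MSS | b | bb | e | eeL.
L: inherits non-unit rules of {L} → b | bb.
M: inherits non-unit rules of {L, M} → MSS | b | bb | e.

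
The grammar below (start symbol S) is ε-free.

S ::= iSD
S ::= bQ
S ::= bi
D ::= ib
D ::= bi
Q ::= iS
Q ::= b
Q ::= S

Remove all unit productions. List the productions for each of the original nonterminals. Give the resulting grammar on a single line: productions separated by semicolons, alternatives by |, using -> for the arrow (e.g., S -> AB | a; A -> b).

S -> bQ | bi | iSD; D -> bi | ib; Q -> b | bQ | bi | iS | iSD

Unit productions: Q->S.
Unit pairs (A ⇒* B via units): (Q,S).
S: inherits non-unit rules of {S} → bQ | bi | iSD.
D: inherits non-unit rules of {D} → bi | ib.
Q: inherits non-unit rules of {Q, S} → b | bQ | bi | iS | iSD.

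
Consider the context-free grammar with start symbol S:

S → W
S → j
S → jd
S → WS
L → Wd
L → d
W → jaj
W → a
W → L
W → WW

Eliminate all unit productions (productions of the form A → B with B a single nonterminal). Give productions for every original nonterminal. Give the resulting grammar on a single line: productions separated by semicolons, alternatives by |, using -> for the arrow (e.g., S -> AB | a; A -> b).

S -> a | d | j | WS | WW | Wd | jd | jaj; L -> d | Wd; W -> a | d | WW | Wd | jaj

Unit productions: S->W, W->L.
Unit pairs (A ⇒* B via units): (S,L), (S,W), (W,L).
S: inherits non-unit rules of {L, S, W} → WS | WW | Wd | a | d | j | jaj | jd.
L: inherits non-unit rules of {L} → Wd | d.
W: inherits non-unit rules of {L, W} → WW | Wd | a | d | jaj.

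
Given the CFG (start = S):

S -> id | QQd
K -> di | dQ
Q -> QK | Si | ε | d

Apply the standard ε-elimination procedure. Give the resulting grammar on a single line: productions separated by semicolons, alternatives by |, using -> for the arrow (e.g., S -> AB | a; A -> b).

S -> d | Qd | id | QQd; K -> d | dQ | di; Q -> K | d | QK | Si

Nullable set: {Q}.
S -> QQd: Q, Q nullable, giving QQd | Qd | d.
K -> dQ: Q nullable, giving d | dQ.
Drop Q -> ε.
Q -> QK: Q nullable, giving K | QK.
Unchanged (no nullable symbols): S -> id; K -> di; Q -> Si; Q -> d.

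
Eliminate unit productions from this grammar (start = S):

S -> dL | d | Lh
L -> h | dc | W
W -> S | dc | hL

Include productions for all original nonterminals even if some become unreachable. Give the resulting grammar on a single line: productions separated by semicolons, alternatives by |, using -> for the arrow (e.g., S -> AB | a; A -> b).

Unit productions: L->W, W->S.
Unit pairs (A ⇒* B via units): (L,S), (L,W), (W,S).
S: inherits non-unit rules of {S} → Lh | d | dL.
L: inherits non-unit rules of {L, S, W} → Lh | d | dL | dc | h | hL.
W: inherits non-unit rules of {S, W} → Lh | d | dL | dc | hL.

S -> d | Lh | dL; L -> d | h | Lh | dL | dc | hL; W -> d | Lh | dL | dc | hL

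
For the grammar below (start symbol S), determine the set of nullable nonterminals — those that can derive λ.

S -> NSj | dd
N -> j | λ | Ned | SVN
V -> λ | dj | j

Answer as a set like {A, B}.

{N, V}

Directly nullable (have an ε-rule): {N, V}.
Not nullable: S — each has a terminal in every rule's right-hand side or depends on a non-nullable symbol.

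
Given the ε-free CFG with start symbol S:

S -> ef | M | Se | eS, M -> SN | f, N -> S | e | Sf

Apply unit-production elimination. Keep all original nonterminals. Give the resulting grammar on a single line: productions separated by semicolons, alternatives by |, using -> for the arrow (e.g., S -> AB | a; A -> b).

Unit productions: N->S, S->M.
Unit pairs (A ⇒* B via units): (N,M), (N,S), (S,M).
S: inherits non-unit rules of {M, S} → SN | Se | eS | ef | f.
M: inherits non-unit rules of {M} → SN | f.
N: inherits non-unit rules of {M, N, S} → SN | Se | Sf | e | eS | ef | f.

S -> f | SN | Se | eS | ef; M -> f | SN; N -> e | f | SN | Se | Sf | eS | ef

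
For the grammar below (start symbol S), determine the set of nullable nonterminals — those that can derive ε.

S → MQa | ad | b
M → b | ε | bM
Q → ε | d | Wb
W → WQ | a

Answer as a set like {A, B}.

{M, Q}

Directly nullable (have an ε-rule): {M, Q}.
Not nullable: S, W — each has a terminal in every rule's right-hand side or depends on a non-nullable symbol.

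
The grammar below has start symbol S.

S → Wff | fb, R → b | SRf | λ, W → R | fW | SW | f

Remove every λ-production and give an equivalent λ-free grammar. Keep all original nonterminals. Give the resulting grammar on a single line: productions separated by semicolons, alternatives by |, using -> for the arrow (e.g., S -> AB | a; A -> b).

S -> fb | ff | Wff; R -> b | Sf | SRf; W -> R | S | f | SW | fW

Nullable set: {R, W}.
S -> Wff: W nullable, giving Wff | ff.
Drop R -> λ.
R -> SRf: R nullable, giving SRf | Sf.
W -> R: R nullable, giving R.
W -> SW: W nullable, giving S | SW.
W -> fW: W nullable, giving f | fW.
Unchanged (no nullable symbols): S -> fb; R -> b; W -> f.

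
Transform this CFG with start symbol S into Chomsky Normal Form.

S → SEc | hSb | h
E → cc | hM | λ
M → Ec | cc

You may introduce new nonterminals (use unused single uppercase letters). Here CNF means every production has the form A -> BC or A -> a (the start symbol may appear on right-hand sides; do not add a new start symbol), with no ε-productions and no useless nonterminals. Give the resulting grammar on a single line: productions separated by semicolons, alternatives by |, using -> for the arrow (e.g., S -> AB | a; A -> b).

S -> h | BD | SA | SF; A -> c; B -> h; C -> b; D -> SC; E -> AA | BM; F -> EA; M -> c | AA | EA

Nullable: {E}; after ε-elimination: S -> h | Sc | SEc | hSb; E -> cc | hM; M -> c | Ec | cc.
No unit productions to eliminate.
TERM: introduce C -> b, A -> c, B -> h and substitute in every rule of length ≥2.
BIN: S -> BSC becomes S -> BD, D -> SC; S -> SEA becomes S -> SF, F -> EA.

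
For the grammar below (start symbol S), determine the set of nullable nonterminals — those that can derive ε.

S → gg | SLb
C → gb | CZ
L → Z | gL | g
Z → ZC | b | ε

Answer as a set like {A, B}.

{L, Z}

Directly nullable (have an ε-rule): {Z}.
L is nullable via L -> Z (every symbol on the right is already known nullable).
Not nullable: C, S — each has a terminal in every rule's right-hand side or depends on a non-nullable symbol.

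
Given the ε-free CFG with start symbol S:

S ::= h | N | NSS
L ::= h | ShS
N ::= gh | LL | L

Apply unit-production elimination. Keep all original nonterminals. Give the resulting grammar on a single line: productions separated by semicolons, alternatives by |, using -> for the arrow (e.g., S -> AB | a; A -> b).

S -> h | LL | gh | NSS | ShS; L -> h | ShS; N -> h | LL | gh | ShS

Unit productions: N->L, S->N.
Unit pairs (A ⇒* B via units): (N,L), (S,L), (S,N).
S: inherits non-unit rules of {L, N, S} → LL | NSS | ShS | gh | h.
L: inherits non-unit rules of {L} → ShS | h.
N: inherits non-unit rules of {L, N} → LL | ShS | gh | h.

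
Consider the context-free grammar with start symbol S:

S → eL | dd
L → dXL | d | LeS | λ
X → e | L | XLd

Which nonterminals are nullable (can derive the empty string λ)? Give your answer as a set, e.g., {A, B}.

Directly nullable (have an ε-rule): {L}.
X is nullable via X -> L (every symbol on the right is already known nullable).
Not nullable: S — each has a terminal in every rule's right-hand side or depends on a non-nullable symbol.

{L, X}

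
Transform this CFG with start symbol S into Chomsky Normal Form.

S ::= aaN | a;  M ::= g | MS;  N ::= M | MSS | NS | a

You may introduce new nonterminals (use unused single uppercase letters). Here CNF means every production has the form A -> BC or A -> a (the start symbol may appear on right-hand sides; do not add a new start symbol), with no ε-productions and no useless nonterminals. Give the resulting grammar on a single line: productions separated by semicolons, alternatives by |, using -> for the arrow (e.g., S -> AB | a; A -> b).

S -> a | AC; A -> a; B -> SS; C -> AN; M -> g | MS; N -> a | g | MB | MS | NS

No ε-productions.
After unit-elimination: S -> a | aaN; M -> g | MS; N -> a | g | MS | NS | MSS.
TERM: introduce A -> a and substitute in every rule of length ≥2.
BIN: N -> MSS becomes N -> MB, B -> SS; S -> AAN becomes S -> AC, C -> AN.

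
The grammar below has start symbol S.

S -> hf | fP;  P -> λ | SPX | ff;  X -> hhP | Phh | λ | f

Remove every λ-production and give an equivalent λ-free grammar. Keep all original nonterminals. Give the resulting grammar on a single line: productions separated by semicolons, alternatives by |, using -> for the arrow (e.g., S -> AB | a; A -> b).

S -> f | fP | hf; P -> S | SP | SX | ff | SPX; X -> f | hh | Phh | hhP

Nullable set: {P, X}.
S -> fP: P nullable, giving f | fP.
Drop P -> λ.
P -> SPX: P, X nullable, giving S | SP | SPX | SX.
Drop X -> λ.
X -> Phh: P nullable, giving Phh | hh.
X -> hhP: P nullable, giving hh | hhP.
Unchanged (no nullable symbols): S -> hf; P -> ff; X -> f.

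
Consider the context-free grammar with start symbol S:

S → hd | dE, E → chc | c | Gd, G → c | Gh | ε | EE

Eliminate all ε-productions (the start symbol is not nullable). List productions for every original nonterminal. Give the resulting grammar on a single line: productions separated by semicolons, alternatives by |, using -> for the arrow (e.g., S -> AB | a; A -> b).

S -> dE | hd; E -> c | d | Gd | chc; G -> c | h | EE | Gh

Nullable set: {G}.
E -> Gd: G nullable, giving Gd | d.
Drop G -> ε.
G -> Gh: G nullable, giving Gh | h.
Unchanged (no nullable symbols): S -> dE; S -> hd; E -> c; E -> chc; G -> EE; G -> c.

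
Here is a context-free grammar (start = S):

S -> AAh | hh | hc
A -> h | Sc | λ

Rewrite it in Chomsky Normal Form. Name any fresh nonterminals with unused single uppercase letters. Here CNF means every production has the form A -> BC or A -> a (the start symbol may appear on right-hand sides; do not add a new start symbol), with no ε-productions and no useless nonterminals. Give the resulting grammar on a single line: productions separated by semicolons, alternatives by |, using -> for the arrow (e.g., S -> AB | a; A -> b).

Nullable: {A}; after ε-elimination: S -> h | Ah | hc | hh | AAh; A -> h | Sc.
No unit productions to eliminate.
TERM: introduce B -> c, C -> h and substitute in every rule of length ≥2.
BIN: S -> AAC becomes S -> AD, D -> AC.

S -> h | AC | AD | CB | CC; A -> h | SB; B -> c; C -> h; D -> AC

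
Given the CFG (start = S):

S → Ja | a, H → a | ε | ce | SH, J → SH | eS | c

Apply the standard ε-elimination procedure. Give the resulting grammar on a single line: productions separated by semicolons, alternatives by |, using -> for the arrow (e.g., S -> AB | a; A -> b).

Nullable set: {H}.
Drop H -> ε.
H -> SH: H nullable, giving S | SH.
J -> SH: H nullable, giving S | SH.
Unchanged (no nullable symbols): S -> Ja; S -> a; H -> a; H -> ce; J -> c; J -> eS.

S -> a | Ja; H -> S | a | SH | ce; J -> S | c | SH | eS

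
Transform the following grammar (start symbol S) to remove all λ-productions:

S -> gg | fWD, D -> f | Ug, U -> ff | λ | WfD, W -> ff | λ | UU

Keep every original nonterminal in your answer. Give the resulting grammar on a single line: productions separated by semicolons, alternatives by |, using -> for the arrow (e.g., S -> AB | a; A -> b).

S -> fD | gg | fWD; D -> f | g | Ug; U -> fD | ff | WfD; W -> U | UU | ff

Nullable set: {U, W}.
S -> fWD: W nullable, giving fD | fWD.
D -> Ug: U nullable, giving Ug | g.
Drop U -> λ.
U -> WfD: W nullable, giving WfD | fD.
Drop W -> λ.
W -> UU: U, U nullable, giving U | UU.
Unchanged (no nullable symbols): S -> gg; D -> f; U -> ff; W -> ff.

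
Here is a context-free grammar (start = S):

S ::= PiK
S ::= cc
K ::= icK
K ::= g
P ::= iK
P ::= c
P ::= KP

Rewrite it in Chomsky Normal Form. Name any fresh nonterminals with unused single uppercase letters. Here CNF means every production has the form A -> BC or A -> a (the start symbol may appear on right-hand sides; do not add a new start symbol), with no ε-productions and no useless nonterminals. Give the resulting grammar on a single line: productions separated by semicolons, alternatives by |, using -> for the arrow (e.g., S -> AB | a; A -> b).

S -> BB | PD; A -> i; B -> c; C -> BK; D -> AK; K -> g | AC; P -> c | AK | KP

No ε-productions.
No unit productions to eliminate.
TERM: introduce B -> c, A -> i and substitute in every rule of length ≥2.
BIN: K -> ABK becomes K -> AC, C -> BK; S -> PAK becomes S -> PD, D -> AK.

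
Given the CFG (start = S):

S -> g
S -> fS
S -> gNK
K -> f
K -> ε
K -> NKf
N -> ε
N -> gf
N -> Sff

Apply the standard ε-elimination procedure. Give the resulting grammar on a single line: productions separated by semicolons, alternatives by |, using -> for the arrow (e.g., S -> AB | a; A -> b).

Nullable set: {K, N}.
S -> gNK: N, K nullable, giving g | gK | gN | gNK.
Drop K -> ε.
K -> NKf: N, K nullable, giving Kf | NKf | Nf | f.
Drop N -> ε.
Unchanged (no nullable symbols): S -> fS; S -> g; K -> f; N -> Sff; N -> gf.

S -> g | fS | gK | gN | gNK; K -> f | Kf | Nf | NKf; N -> gf | Sff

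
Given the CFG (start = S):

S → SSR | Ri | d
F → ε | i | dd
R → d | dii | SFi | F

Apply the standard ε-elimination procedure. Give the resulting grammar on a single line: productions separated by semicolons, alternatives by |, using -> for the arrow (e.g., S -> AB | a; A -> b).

Nullable set: {F, R}.
S -> Ri: R nullable, giving Ri | i.
S -> SSR: R nullable, giving SS | SSR.
Drop F -> ε.
R -> F: F nullable, giving F.
R -> SFi: F nullable, giving SFi | Si.
Unchanged (no nullable symbols): S -> d; F -> dd; F -> i; R -> d; R -> dii.

S -> d | i | Ri | SS | SSR; F -> i | dd; R -> F | d | Si | SFi | dii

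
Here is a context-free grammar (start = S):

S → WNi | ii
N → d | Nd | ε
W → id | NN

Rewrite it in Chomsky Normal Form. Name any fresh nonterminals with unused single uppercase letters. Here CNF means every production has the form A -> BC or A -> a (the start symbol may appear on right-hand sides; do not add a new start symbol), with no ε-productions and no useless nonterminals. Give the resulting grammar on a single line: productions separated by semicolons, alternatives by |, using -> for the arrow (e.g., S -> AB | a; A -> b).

Nullable: {N, W}; after ε-elimination: S -> i | Ni | Wi | ii | WNi; N -> d | Nd; W -> N | NN | id.
After unit-elimination: S -> i | Ni | Wi | ii | WNi; N -> d | Nd; W -> d | NN | Nd | id.
TERM: introduce A -> d, B -> i and substitute in every rule of length ≥2.
BIN: S -> WNB becomes S -> WC, C -> NB.

S -> i | BB | NB | WB | WC; A -> d; B -> i; C -> NB; N -> d | NA; W -> d | BA | NA | NN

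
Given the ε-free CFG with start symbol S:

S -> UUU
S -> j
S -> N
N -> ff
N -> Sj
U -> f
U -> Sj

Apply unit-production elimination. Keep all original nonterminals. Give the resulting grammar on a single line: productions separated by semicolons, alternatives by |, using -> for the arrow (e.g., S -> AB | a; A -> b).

S -> j | Sj | ff | UUU; N -> Sj | ff; U -> f | Sj

Unit productions: S->N.
Unit pairs (A ⇒* B via units): (S,N).
S: inherits non-unit rules of {N, S} → Sj | UUU | ff | j.
N: inherits non-unit rules of {N} → Sj | ff.
U: inherits non-unit rules of {U} → Sj | f.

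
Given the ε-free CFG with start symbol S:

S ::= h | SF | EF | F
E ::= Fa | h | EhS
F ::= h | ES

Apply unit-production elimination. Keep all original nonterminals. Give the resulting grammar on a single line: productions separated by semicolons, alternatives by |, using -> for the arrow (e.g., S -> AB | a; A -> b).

Unit productions: S->F.
Unit pairs (A ⇒* B via units): (S,F).
S: inherits non-unit rules of {F, S} → EF | ES | SF | h.
E: inherits non-unit rules of {E} → EhS | Fa | h.
F: inherits non-unit rules of {F} → ES | h.

S -> h | EF | ES | SF; E -> h | Fa | EhS; F -> h | ES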